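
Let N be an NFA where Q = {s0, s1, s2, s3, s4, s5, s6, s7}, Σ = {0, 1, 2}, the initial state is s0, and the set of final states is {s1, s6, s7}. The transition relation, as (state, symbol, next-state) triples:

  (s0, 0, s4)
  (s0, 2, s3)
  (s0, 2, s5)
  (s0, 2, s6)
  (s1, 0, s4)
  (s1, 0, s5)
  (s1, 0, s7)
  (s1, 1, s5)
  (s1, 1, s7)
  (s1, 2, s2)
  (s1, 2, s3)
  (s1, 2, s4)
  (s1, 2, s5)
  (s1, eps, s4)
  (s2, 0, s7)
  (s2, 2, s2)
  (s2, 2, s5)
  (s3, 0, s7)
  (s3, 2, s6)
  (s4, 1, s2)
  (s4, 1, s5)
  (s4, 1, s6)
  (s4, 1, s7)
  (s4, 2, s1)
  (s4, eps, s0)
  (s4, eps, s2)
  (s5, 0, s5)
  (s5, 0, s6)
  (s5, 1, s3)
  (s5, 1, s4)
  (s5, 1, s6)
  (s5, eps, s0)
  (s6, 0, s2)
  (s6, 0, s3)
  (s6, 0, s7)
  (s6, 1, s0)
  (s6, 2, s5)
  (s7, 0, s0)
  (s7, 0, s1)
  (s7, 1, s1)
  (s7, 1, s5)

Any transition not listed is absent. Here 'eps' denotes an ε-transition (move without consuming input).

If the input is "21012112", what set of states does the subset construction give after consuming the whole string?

Start in {s0}.
Read '2': s0→{s3, s5, s6}; union {s3, s5, s6}; ε-closure = {s0, s3, s5, s6}.
Read '1': s0→∅, s3→∅, s5→{s3, s4, s6}, s6→{s0}; union {s0, s3, s4, s6}; ε-closure = {s0, s2, s3, s4, s6}.
Read '0': s0→{s4}, s2→{s7}, s3→{s7}, s4→∅, s6→{s2, s3, s7}; union {s2, s3, s4, s7}; ε-closure = {s0, s2, s3, s4, s7}.
Read '1': s0→∅, s2→∅, s3→∅, s4→{s2, s5, s6, s7}, s7→{s1, s5}; union {s1, s2, s5, s6, s7}; ε-closure = {s0, s1, s2, s4, s5, s6, s7}.
Read '2': s0→{s3, s5, s6}, s1→{s2, s3, s4, s5}, s2→{s2, s5}, s4→{s1}, s5→∅, s6→{s5}, s7→∅; union {s1, s2, s3, s4, s5, s6}; ε-closure = {s0, s1, s2, s3, s4, s5, s6}.
Read '1': s0→∅, s1→{s5, s7}, s2→∅, s3→∅, s4→{s2, s5, s6, s7}, s5→{s3, s4, s6}, s6→{s0}; now {s0, s2, s3, s4, s5, s6, s7}.
Read '1': s0→∅, s2→∅, s3→∅, s4→{s2, s5, s6, s7}, s5→{s3, s4, s6}, s6→{s0}, s7→{s1, s5}; now {s0, s1, s2, s3, s4, s5, s6, s7}.
Read '2': s0→{s3, s5, s6}, s1→{s2, s3, s4, s5}, s2→{s2, s5}, s3→{s6}, s4→{s1}, s5→∅, s6→{s5}, s7→∅; union {s1, s2, s3, s4, s5, s6}; ε-closure = {s0, s1, s2, s3, s4, s5, s6}.

{s0, s1, s2, s3, s4, s5, s6}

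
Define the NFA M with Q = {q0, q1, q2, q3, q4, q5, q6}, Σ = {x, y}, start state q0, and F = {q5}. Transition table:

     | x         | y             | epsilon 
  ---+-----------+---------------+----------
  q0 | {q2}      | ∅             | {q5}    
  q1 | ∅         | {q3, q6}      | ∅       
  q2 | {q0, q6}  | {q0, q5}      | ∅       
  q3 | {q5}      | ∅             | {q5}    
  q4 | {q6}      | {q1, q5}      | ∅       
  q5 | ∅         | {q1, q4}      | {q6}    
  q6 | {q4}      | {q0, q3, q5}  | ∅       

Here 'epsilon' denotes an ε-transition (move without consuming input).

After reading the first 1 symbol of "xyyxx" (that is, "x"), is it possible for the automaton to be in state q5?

Start: ε-closure({q0}) = {q0, q5, q6}.
Read 'x': q0→{q2}, q5→∅, q6→{q4}; now {q2, q4}.
State q5 is not in {q2, q4}.

No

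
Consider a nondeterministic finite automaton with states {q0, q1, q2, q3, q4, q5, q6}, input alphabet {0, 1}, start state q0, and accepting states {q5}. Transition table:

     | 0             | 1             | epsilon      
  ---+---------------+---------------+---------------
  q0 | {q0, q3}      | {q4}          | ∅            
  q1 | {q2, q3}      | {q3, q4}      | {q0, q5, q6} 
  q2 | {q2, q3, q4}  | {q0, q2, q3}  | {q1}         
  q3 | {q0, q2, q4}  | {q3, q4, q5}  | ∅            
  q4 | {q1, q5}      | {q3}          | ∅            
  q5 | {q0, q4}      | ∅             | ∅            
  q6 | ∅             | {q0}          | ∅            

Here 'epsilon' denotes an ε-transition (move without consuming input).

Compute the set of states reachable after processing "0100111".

{q0, q1, q2, q3, q4, q5, q6}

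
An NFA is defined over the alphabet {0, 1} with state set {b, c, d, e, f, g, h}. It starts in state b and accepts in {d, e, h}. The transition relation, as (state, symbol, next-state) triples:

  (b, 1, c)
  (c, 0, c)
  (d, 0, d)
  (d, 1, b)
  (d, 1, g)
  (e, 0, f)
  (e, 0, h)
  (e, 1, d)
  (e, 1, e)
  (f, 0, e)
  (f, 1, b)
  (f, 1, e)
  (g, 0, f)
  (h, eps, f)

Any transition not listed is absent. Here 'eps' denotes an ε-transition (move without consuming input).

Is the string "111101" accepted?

Start in {b}.
Read '1': b→{c}; now {c}.
Read '1': c→∅; now ∅.
The set is empty and remains empty for the remaining 4 symbols.
The final set ∅ contains no accepting state.

No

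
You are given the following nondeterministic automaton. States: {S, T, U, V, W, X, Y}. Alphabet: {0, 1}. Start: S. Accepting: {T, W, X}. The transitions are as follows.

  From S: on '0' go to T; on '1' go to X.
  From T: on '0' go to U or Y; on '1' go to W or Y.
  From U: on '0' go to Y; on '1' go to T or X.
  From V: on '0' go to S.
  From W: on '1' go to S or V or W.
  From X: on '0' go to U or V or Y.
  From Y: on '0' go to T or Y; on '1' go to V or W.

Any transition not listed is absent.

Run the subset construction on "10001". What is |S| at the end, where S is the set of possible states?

5

Start in {S}.
Read '1': {S} → {X}.
Read '0': {X} → {U, V, Y}.
Read '0': {U, V, Y} → {S, T, Y}.
Read '0': {S, T, Y} → {T, U, Y}.
Read '1': {T, U, Y} → {T, V, W, X, Y}.
That set has 5 states.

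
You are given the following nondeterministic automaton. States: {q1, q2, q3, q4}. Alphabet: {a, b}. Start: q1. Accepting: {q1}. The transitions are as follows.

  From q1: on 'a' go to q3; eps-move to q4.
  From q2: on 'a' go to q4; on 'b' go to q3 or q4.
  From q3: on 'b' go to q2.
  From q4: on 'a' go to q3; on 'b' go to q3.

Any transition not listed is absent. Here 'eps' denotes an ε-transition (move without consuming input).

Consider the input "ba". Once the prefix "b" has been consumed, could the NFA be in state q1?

Start: ε-closure({q1}) = {q1, q4}.
Read 'b': q1→∅, q4→{q3}; now {q3}.
State q1 is not in {q3}.

No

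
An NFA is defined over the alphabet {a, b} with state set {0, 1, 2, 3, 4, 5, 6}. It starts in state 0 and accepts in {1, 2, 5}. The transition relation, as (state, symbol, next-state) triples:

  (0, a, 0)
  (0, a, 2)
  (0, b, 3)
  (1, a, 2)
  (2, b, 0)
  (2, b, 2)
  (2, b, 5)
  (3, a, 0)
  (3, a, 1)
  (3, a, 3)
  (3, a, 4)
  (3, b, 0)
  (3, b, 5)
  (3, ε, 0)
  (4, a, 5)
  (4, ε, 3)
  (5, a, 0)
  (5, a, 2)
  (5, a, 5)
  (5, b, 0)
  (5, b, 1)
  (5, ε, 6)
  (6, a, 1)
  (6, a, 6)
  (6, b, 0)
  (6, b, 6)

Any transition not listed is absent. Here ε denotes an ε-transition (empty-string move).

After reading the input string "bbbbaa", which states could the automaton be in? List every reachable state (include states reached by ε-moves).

Start in {0}.
Read 'b': {0} → {0, 3}.
Read 'b': {0, 3} → {0, 3, 5, 6}.
Read 'b': {0, 3, 5, 6} → {0, 1, 3, 5, 6}.
Read 'b': {0, 1, 3, 5, 6} → {0, 1, 3, 5, 6}.
Read 'a': {0, 1, 3, 5, 6} → {0, 1, 2, 3, 4, 5, 6}.
Read 'a': {0, 1, 2, 3, 4, 5, 6} → {0, 1, 2, 3, 4, 5, 6}.

{0, 1, 2, 3, 4, 5, 6}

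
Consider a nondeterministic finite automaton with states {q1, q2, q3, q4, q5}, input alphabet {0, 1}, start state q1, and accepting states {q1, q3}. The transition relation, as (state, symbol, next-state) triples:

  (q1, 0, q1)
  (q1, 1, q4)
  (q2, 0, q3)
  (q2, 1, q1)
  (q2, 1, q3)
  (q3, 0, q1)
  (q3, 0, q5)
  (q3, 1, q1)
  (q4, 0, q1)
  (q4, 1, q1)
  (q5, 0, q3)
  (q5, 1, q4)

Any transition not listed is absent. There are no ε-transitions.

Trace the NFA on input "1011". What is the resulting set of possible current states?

{q1}

Start in {q1}.
Read '1': q1→{q4}; now {q4}.
Read '0': q4→{q1}; now {q1}.
Read '1': q1→{q4}; now {q4}.
Read '1': q4→{q1}; now {q1}.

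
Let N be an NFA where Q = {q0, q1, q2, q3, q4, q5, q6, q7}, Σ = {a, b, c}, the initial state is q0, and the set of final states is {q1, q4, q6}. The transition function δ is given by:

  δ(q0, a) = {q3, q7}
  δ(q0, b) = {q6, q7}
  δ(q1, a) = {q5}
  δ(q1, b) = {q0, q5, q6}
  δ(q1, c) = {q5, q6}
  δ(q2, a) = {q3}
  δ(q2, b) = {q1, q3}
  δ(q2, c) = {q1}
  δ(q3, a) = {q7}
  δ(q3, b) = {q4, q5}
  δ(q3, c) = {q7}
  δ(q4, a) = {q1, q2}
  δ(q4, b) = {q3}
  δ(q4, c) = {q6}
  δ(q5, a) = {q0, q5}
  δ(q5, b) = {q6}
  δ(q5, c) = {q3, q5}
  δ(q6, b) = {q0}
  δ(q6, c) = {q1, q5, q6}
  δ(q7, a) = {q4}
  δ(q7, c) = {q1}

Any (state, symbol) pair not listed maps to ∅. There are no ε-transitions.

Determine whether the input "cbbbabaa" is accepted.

Start in {q0}.
Read 'c': {q0} → ∅.
The set is empty and remains empty for the remaining 7 symbols.
The final set ∅ contains no accepting state.

No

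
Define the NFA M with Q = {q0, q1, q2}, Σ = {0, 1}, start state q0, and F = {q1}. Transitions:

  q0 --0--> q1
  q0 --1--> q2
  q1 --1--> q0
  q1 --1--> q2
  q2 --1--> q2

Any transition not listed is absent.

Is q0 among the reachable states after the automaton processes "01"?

Start in {q0}.
Read '0': q0→{q1}; now {q1}.
Read '1': q1→{q0, q2}; now {q0, q2}.
State q0 is in {q0, q2}.

Yes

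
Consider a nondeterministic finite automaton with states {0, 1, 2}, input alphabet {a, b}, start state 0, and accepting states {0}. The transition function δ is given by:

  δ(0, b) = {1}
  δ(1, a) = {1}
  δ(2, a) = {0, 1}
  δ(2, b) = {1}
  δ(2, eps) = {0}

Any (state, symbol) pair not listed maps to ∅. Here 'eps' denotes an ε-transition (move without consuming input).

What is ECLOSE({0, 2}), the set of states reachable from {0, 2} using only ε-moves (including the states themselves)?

Begin with {0, 2}.
No ε-moves leave this set, so the closure equals the set itself.

{0, 2}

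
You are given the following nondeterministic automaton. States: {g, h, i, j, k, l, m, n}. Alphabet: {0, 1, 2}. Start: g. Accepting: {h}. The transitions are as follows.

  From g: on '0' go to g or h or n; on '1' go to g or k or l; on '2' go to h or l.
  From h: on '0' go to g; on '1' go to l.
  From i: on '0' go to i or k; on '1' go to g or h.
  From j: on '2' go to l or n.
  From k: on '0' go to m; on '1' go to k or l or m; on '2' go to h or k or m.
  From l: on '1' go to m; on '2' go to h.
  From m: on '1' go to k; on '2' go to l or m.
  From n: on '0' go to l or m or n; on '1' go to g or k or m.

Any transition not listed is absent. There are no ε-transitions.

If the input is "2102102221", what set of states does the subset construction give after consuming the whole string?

∅

Start in {g}.
Read '2': {g} → {h, l}.
Read '1': {h, l} → {l, m}.
Read '0': {l, m} → ∅.
The set is empty and remains empty for the remaining 7 symbols.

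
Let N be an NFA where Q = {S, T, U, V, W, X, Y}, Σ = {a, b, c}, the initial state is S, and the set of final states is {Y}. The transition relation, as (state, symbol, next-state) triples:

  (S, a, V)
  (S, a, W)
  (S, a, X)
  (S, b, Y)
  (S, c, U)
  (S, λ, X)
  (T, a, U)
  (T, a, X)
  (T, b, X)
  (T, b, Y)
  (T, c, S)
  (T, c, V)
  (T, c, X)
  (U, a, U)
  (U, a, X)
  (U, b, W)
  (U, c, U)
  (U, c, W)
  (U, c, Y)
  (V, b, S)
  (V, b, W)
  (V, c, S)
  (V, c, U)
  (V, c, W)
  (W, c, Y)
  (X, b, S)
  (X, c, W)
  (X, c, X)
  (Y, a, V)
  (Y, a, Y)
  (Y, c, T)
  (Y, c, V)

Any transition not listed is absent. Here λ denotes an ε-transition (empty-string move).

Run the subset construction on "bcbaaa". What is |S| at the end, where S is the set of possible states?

Start: ε-closure({S}) = {S, X}.
Read 'b': S→{Y}, X→{S}; union {S, Y}; ε-closure = {S, X, Y}.
Read 'c': S→{U}, X→{W, X}, Y→{T, V}; now {T, U, V, W, X}.
Read 'b': T→{X, Y}, U→{W}, V→{S, W}, W→∅, X→{S}; now {S, W, X, Y}.
Read 'a': S→{V, W, X}, W→∅, X→∅, Y→{V, Y}; now {V, W, X, Y}.
Read 'a': V→∅, W→∅, X→∅, Y→{V, Y}; now {V, Y}.
Read 'a': V→∅, Y→{V, Y}; now {V, Y}.
That set has 2 states.

2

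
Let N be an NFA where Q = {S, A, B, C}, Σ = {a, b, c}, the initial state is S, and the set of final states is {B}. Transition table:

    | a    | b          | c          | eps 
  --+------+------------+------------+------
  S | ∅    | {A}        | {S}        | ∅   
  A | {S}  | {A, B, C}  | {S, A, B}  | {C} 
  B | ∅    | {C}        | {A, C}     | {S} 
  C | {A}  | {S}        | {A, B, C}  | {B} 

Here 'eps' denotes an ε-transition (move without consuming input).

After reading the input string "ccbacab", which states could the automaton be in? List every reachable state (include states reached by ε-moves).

{S, A, B, C}

Start in {S}.
Read 'c': S→{S}; now {S}.
Read 'c': S→{S}; now {S}.
Read 'b': S→{A}; union {A}; ε-closure = {S, A, B, C}.
Read 'a': S→∅, A→{S}, B→∅, C→{A}; union {S, A}; ε-closure = {S, A, B, C}.
Read 'c': S→{S}, A→{S, A, B}, B→{A, C}, C→{A, B, C}; now {S, A, B, C}.
Read 'a': S→∅, A→{S}, B→∅, C→{A}; union {S, A}; ε-closure = {S, A, B, C}.
Read 'b': S→{A}, A→{A, B, C}, B→{C}, C→{S}; now {S, A, B, C}.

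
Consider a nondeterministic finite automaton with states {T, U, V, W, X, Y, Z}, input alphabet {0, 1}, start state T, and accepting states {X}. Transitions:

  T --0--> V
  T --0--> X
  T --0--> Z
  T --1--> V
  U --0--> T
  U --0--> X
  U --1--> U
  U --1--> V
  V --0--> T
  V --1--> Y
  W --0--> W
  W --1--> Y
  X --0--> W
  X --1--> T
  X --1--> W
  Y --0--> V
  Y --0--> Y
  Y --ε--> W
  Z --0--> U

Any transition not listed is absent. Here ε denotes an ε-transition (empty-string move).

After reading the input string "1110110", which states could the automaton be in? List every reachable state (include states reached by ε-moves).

{V, W, Y}

Start in {T}.
Read '1': {T} → {V}.
Read '1': {V} → {W, Y}.
Read '1': {W, Y} → {W, Y}.
Read '0': {W, Y} → {V, W, Y}.
Read '1': {V, W, Y} → {W, Y}.
Read '1': {W, Y} → {W, Y}.
Read '0': {W, Y} → {V, W, Y}.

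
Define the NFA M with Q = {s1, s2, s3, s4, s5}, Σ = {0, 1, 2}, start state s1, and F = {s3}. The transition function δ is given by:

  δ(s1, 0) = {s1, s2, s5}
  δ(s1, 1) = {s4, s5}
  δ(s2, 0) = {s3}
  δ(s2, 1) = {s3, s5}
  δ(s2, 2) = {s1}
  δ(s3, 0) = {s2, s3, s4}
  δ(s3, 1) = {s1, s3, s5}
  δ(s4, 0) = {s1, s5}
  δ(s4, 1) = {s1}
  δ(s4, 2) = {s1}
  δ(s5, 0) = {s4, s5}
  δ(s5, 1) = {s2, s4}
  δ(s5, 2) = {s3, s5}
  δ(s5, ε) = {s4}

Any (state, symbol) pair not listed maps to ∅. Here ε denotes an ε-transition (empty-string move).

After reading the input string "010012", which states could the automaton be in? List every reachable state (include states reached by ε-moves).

Start in {s1}.
Read '0': {s1} → {s1, s2, s4, s5}.
Read '1': {s1, s2, s4, s5} → {s1, s2, s3, s4, s5}.
Read '0': {s1, s2, s3, s4, s5} → {s1, s2, s3, s4, s5}.
Read '0': {s1, s2, s3, s4, s5} → {s1, s2, s3, s4, s5}.
Read '1': {s1, s2, s3, s4, s5} → {s1, s2, s3, s4, s5}.
Read '2': {s1, s2, s3, s4, s5} → {s1, s3, s4, s5}.

{s1, s3, s4, s5}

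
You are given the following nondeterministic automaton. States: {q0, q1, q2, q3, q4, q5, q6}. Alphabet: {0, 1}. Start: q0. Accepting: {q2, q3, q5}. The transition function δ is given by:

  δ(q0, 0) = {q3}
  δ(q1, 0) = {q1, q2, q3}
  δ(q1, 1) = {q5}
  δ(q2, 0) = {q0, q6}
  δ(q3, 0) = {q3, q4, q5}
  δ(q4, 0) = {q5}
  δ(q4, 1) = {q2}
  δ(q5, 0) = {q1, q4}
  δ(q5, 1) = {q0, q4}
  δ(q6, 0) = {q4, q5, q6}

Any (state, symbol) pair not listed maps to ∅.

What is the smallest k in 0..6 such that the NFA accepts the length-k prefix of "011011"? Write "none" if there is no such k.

Start in {q0}.
Read '0': q0→{q3}; now {q3}.
None of the earlier sets intersect F, but {q3} does.

1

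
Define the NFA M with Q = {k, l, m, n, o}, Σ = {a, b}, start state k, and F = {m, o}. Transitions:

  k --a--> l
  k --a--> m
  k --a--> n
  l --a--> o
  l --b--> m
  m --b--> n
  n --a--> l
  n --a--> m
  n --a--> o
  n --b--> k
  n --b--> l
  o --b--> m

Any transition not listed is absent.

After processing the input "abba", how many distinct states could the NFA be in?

Start in {k}.
Read 'a': k→{l, m, n}; now {l, m, n}.
Read 'b': l→{m}, m→{n}, n→{k, l}; now {k, l, m, n}.
Read 'b': k→∅, l→{m}, m→{n}, n→{k, l}; now {k, l, m, n}.
Read 'a': k→{l, m, n}, l→{o}, m→∅, n→{l, m, o}; now {l, m, n, o}.
That set has 4 states.

4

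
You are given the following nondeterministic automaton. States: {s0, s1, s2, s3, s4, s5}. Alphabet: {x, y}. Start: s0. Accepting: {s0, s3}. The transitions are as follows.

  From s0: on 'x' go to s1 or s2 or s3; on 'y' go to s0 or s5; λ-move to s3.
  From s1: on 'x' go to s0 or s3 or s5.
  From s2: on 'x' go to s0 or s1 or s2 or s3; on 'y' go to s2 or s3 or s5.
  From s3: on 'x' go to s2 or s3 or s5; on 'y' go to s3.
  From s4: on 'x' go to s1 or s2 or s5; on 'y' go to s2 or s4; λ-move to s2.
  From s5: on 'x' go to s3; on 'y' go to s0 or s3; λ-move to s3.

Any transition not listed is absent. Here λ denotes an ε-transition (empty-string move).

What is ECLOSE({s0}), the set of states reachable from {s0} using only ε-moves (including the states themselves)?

{s0, s3}

Begin with {s0}.
ε-move s0 → s3; add s3.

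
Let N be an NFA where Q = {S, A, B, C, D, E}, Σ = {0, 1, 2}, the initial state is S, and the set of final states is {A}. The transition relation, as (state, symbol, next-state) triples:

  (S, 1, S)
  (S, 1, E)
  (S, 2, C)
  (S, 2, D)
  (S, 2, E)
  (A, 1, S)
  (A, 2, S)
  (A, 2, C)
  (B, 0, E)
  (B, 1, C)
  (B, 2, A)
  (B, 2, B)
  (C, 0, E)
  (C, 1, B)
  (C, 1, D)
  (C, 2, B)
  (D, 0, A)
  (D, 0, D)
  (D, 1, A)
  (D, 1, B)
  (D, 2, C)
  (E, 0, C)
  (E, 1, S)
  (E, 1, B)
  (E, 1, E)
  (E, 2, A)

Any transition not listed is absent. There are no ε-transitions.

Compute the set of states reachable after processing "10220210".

∅

Start in {S}.
Read '1': {S} → {S, E}.
Read '0': {S, E} → {C}.
Read '2': {C} → {B}.
Read '2': {B} → {A, B}.
Read '0': {A, B} → {E}.
Read '2': {E} → {A}.
Read '1': {A} → {S}.
Read '0': {S} → ∅.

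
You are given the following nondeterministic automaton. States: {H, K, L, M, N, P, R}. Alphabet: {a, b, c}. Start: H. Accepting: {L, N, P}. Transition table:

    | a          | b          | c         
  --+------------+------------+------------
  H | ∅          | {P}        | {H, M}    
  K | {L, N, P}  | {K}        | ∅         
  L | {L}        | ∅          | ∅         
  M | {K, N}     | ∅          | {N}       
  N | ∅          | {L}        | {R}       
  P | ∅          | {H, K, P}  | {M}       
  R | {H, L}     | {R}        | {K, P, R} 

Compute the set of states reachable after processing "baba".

Start in {H}.
Read 'b': H→{P}; now {P}.
Read 'a': P→∅; now ∅.
The set is empty and remains empty for the remaining 2 symbols.

∅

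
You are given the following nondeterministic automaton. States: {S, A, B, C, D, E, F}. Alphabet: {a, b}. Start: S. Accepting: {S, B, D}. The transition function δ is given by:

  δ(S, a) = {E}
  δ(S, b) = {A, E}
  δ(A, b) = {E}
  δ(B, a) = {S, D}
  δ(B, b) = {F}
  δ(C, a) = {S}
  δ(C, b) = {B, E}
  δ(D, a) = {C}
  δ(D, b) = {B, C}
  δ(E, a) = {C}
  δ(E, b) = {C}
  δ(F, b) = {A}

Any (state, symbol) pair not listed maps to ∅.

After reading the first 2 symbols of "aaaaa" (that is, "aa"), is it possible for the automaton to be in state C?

Yes

Start in {S}.
Read 'a': {S} → {E}.
Read 'a': {E} → {C}.
State C is in {C}.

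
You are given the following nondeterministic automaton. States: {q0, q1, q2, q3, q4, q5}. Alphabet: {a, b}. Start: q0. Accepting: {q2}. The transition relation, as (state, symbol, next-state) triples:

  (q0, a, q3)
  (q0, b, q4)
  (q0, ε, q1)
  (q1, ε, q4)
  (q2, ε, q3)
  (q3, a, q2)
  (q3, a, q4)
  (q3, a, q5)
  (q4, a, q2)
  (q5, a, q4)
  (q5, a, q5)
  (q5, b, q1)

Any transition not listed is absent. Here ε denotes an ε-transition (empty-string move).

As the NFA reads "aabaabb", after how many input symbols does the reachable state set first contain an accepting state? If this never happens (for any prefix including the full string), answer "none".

1

Start: ε-closure({q0}) = {q0, q1, q4}.
Read 'a': {q0, q1, q4} → {q2, q3}.
None of the earlier sets intersect F, but {q2, q3} does.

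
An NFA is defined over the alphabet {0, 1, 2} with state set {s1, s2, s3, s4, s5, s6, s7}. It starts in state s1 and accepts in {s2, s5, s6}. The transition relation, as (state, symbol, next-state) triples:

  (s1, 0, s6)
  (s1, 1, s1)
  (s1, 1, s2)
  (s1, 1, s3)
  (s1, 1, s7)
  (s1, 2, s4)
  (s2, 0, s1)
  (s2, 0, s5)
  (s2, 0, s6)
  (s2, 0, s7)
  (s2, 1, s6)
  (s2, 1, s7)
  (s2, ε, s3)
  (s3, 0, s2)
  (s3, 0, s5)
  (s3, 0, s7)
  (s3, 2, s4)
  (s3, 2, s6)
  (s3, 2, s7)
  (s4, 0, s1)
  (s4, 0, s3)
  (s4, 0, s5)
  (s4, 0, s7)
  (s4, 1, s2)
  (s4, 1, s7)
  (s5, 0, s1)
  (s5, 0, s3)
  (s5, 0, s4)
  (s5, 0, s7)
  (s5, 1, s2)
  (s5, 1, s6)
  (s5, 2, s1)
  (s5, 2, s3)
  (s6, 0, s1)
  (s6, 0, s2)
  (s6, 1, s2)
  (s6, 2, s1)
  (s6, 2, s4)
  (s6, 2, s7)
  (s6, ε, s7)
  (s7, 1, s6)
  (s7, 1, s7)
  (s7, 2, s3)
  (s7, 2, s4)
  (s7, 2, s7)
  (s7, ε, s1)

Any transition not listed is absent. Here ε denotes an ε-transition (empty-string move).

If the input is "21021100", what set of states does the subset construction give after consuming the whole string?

{s1, s2, s3, s4, s5, s6, s7}

Start in {s1}.
Read '2': {s1} → {s4}.
Read '1': {s4} → {s1, s2, s3, s7}.
Read '0': {s1, s2, s3, s7} → {s1, s2, s3, s5, s6, s7}.
Read '2': {s1, s2, s3, s5, s6, s7} → {s1, s3, s4, s6, s7}.
Read '1': {s1, s3, s4, s6, s7} → {s1, s2, s3, s6, s7}.
Read '1': {s1, s2, s3, s6, s7} → {s1, s2, s3, s6, s7}.
Read '0': {s1, s2, s3, s6, s7} → {s1, s2, s3, s5, s6, s7}.
Read '0': {s1, s2, s3, s5, s6, s7} → {s1, s2, s3, s4, s5, s6, s7}.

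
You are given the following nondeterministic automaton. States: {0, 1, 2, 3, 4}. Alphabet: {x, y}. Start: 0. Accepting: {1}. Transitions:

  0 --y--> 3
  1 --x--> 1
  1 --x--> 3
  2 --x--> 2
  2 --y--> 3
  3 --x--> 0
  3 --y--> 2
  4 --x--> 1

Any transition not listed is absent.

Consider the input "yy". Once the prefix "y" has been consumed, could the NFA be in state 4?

Start in {0}.
Read 'y': {0} → {3}.
State 4 is not in {3}.

No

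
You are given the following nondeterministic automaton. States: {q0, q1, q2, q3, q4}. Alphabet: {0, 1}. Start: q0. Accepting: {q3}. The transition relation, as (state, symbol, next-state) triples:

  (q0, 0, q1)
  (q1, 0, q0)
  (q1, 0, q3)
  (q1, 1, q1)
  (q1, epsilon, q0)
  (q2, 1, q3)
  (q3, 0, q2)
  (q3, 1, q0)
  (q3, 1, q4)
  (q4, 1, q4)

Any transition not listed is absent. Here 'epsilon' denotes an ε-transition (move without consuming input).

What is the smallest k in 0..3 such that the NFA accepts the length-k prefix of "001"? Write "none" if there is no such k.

2

Start in {q0}.
Read '0': {q0} → {q0, q1}.
Read '0': {q0, q1} → {q0, q1, q3}.
None of the earlier sets intersect F, but {q0, q1, q3} does.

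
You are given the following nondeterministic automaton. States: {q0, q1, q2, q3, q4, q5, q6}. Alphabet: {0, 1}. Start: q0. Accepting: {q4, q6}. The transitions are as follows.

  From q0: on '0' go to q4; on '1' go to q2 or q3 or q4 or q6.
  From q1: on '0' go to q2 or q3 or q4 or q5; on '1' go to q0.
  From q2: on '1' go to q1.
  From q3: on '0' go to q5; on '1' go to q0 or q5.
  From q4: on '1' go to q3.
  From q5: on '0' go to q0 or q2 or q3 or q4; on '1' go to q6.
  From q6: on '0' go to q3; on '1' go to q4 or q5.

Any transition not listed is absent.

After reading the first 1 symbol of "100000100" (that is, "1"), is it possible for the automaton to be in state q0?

No

Start in {q0}.
Read '1': {q0} → {q2, q3, q4, q6}.
State q0 is not in {q2, q3, q4, q6}.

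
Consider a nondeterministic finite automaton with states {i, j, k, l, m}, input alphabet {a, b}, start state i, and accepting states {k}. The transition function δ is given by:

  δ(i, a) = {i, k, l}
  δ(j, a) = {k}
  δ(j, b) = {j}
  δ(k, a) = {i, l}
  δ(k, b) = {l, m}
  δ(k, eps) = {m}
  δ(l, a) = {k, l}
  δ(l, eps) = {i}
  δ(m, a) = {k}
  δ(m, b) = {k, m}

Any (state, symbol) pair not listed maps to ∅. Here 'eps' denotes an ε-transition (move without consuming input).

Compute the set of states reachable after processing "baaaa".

Start in {i}.
Read 'b': i→∅; now ∅.
The set is empty and remains empty for the remaining 4 symbols.

∅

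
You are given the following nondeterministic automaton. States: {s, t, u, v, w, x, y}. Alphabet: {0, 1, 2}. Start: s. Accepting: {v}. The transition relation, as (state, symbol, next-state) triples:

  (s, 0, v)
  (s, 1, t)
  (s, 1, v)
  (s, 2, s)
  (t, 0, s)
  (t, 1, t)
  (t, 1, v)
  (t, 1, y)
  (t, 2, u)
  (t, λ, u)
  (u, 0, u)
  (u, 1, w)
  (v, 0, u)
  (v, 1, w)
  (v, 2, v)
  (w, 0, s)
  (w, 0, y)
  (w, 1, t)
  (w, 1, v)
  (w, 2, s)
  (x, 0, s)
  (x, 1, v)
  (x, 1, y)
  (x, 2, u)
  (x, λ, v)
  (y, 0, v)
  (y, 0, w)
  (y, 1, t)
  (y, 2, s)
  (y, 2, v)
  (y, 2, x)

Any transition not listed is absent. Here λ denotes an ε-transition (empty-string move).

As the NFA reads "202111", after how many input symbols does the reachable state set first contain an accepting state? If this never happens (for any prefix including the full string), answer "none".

2

Start in {s}.
Read '2': s→{s}; now {s}.
Read '0': s→{v}; now {v}.
None of the earlier sets intersect F, but {v} does.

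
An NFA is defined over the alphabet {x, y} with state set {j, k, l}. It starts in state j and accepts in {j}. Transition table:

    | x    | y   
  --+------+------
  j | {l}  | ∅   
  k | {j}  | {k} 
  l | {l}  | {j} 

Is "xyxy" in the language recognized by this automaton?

Start in {j}.
Read 'x': j→{l}; now {l}.
Read 'y': l→{j}; now {j}.
Read 'x': j→{l}; now {l}.
Read 'y': l→{j}; now {j}.
The final set {j} contains the accepting state j.

Yes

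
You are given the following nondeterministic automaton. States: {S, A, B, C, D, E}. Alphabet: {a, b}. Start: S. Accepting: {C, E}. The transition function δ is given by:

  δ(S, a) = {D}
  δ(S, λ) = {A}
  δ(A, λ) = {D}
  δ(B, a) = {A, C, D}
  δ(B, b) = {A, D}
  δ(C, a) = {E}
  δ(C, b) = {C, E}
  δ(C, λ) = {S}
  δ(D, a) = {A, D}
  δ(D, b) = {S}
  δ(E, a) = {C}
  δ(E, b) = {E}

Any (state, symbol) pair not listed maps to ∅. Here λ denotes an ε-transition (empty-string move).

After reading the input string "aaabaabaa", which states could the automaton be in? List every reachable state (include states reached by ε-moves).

{A, D}

Start: ε-closure({S}) = {S, A, D}.
Read 'a': S→{D}, A→∅, D→{A, D}; now {A, D}.
Read 'a': A→∅, D→{A, D}; now {A, D}.
Read 'a': A→∅, D→{A, D}; now {A, D}.
Read 'b': A→∅, D→{S}; union {S}; ε-closure = {S, A, D}.
Read 'a': S→{D}, A→∅, D→{A, D}; now {A, D}.
Read 'a': A→∅, D→{A, D}; now {A, D}.
Read 'b': A→∅, D→{S}; union {S}; ε-closure = {S, A, D}.
Read 'a': S→{D}, A→∅, D→{A, D}; now {A, D}.
Read 'a': A→∅, D→{A, D}; now {A, D}.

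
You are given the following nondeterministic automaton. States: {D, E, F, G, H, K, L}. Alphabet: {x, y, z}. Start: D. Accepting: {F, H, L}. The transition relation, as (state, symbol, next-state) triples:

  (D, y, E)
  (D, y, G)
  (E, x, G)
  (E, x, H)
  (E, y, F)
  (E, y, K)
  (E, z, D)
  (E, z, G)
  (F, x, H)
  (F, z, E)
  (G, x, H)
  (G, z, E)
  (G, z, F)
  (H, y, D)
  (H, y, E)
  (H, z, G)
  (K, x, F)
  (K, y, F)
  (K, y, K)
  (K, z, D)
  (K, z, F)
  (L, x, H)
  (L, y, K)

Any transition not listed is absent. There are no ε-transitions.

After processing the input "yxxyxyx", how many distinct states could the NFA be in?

Start in {D}.
Read 'y': D→{E, G}; now {E, G}.
Read 'x': E→{G, H}, G→{H}; now {G, H}.
Read 'x': G→{H}, H→∅; now {H}.
Read 'y': H→{D, E}; now {D, E}.
Read 'x': D→∅, E→{G, H}; now {G, H}.
Read 'y': G→∅, H→{D, E}; now {D, E}.
Read 'x': D→∅, E→{G, H}; now {G, H}.
That set has 2 states.

2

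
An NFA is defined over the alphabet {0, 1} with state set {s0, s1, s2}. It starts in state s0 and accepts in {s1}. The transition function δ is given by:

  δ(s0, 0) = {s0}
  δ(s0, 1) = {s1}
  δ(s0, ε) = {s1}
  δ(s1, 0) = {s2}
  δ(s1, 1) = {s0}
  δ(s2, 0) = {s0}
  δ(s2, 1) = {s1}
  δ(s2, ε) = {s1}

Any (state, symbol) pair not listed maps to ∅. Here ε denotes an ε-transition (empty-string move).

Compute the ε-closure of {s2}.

Begin with {s2}.
ε-move s2 → s1; add s1.

{s1, s2}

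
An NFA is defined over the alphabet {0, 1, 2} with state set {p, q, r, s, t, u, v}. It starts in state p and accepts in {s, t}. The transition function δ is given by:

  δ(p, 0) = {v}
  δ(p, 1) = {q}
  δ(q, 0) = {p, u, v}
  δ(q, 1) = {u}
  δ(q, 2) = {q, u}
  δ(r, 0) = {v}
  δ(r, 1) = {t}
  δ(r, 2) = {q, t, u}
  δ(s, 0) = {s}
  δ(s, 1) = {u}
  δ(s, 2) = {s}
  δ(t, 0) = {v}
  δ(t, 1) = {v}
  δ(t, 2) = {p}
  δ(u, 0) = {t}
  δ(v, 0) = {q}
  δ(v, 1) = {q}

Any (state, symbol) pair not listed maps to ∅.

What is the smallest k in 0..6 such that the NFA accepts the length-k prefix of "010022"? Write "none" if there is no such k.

4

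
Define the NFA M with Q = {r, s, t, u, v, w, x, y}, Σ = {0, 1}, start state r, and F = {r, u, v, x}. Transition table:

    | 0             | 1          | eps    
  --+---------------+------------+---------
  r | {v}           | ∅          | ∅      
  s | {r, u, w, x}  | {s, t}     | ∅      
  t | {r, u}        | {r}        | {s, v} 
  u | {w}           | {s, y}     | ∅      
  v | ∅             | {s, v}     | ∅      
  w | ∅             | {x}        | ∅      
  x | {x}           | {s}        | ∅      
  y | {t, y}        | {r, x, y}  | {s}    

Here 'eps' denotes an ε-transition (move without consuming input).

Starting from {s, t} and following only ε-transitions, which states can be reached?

{s, t, v}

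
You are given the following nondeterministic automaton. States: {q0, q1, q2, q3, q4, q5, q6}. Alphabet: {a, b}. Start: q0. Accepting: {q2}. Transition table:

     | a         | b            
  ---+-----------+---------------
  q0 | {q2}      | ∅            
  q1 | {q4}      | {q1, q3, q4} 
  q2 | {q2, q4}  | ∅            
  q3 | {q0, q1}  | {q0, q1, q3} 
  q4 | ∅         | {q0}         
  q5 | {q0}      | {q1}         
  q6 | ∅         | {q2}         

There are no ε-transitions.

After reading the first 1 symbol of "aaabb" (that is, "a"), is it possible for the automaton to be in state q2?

Start in {q0}.
Read 'a': {q0} → {q2}.
State q2 is in {q2}.

Yes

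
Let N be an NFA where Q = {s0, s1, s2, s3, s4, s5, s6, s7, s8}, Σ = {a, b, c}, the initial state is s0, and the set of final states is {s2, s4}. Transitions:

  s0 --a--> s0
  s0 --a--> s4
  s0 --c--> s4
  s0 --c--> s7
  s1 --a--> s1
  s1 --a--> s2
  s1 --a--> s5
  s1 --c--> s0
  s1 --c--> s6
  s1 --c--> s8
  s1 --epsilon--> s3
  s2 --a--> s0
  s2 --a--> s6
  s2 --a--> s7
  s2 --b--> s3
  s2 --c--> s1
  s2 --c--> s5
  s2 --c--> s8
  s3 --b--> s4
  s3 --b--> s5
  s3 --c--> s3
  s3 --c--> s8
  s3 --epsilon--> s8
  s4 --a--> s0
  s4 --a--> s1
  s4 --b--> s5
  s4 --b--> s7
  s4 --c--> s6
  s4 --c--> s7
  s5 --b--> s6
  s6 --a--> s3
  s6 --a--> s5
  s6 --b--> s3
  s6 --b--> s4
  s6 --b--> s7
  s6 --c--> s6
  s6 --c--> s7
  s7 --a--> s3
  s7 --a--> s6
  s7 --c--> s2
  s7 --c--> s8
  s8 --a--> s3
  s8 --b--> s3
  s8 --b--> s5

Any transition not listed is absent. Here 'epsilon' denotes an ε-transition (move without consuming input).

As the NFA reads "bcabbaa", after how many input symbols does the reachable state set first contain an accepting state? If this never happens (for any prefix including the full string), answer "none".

none

Start in {s0}.
Read 'b': s0→∅; now ∅.
The set is empty and remains empty for the remaining 6 symbols.
No reachable set along the way intersects F.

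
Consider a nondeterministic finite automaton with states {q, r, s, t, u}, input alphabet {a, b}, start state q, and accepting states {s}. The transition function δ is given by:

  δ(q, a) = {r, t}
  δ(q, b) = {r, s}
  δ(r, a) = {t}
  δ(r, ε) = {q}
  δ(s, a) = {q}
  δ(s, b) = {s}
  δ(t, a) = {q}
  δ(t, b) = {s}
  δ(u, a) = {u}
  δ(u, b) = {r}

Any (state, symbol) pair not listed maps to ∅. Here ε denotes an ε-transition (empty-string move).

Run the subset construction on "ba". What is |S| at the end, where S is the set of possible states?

3

Start in {q}.
Read 'b': {q} → {q, r, s}.
Read 'a': {q, r, s} → {q, r, t}.
That set has 3 states.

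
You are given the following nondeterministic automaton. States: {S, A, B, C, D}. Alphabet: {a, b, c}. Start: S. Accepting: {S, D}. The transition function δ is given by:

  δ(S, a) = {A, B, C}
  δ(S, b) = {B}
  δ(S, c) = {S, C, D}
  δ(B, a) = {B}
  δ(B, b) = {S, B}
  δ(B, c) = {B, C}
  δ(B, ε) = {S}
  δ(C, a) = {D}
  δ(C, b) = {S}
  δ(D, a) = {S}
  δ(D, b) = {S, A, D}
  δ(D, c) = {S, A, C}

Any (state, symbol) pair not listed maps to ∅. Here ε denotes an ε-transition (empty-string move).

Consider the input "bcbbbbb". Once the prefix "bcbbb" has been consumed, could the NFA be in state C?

Start in {S}.
Read 'b': {S} → {S, B}.
Read 'c': {S, B} → {S, B, C, D}.
Read 'b': {S, B, C, D} → {S, A, B, D}.
Read 'b': {S, A, B, D} → {S, A, B, D}.
Read 'b': {S, A, B, D} → {S, A, B, D}.
State C is not in {S, A, B, D}.

No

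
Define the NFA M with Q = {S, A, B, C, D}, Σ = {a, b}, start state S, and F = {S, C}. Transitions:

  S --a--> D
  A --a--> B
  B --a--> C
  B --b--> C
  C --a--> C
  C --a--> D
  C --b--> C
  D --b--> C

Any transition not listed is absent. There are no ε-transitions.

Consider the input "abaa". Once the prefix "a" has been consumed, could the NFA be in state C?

Start in {S}.
Read 'a': S→{D}; now {D}.
State C is not in {D}.

No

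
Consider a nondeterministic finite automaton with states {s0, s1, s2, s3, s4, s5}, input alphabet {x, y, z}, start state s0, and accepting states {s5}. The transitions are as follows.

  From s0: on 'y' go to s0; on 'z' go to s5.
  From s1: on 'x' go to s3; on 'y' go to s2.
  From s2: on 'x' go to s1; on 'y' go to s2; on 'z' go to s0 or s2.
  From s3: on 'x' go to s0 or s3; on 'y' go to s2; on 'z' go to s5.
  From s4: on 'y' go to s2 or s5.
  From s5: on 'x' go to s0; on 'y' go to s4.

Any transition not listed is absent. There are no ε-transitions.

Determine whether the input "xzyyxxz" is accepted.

No

Start in {s0}.
Read 'x': {s0} → ∅.
The set is empty and remains empty for the remaining 6 symbols.
The final set ∅ contains no accepting state.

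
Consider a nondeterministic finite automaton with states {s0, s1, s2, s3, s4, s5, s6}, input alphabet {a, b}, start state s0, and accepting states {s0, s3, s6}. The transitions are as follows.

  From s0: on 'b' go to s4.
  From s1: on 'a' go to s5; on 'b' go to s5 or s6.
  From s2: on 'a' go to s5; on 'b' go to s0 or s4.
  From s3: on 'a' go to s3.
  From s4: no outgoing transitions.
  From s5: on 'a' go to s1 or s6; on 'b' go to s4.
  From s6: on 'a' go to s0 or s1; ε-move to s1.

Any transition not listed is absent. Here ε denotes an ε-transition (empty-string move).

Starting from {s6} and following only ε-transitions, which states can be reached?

{s1, s6}

Begin with {s6}.
ε-move s6 → s1; add s1.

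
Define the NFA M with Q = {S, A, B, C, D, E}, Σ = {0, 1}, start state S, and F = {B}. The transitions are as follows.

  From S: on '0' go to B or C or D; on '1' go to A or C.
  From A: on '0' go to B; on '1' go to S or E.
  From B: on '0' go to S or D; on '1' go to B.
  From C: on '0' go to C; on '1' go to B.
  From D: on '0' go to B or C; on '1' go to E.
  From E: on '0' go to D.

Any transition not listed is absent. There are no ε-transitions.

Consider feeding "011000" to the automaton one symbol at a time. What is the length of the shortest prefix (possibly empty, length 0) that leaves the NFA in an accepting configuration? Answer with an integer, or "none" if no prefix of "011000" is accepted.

1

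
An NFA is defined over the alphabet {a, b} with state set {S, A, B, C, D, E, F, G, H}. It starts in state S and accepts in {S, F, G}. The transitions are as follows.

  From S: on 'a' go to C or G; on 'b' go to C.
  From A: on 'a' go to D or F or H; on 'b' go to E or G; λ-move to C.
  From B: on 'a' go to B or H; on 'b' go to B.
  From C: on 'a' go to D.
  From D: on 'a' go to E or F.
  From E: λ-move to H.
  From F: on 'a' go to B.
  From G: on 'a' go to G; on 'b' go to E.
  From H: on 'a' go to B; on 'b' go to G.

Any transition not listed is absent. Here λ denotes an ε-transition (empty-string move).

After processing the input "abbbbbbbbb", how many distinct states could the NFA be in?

2

Start in {S}.
Read 'a': S→{C, G}; now {C, G}.
Read 'b': C→∅, G→{E}; union {E}; ε-closure = {E, H}.
Read 'b': E→∅, H→{G}; now {G}.
Read 'b': G→{E}; union {E}; ε-closure = {E, H}.
Read 'b': E→∅, H→{G}; now {G}.
Read 'b': G→{E}; union {E}; ε-closure = {E, H}.
Read 'b': E→∅, H→{G}; now {G}.
Read 'b': G→{E}; union {E}; ε-closure = {E, H}.
Read 'b': E→∅, H→{G}; now {G}.
Read 'b': G→{E}; union {E}; ε-closure = {E, H}.
That set has 2 states.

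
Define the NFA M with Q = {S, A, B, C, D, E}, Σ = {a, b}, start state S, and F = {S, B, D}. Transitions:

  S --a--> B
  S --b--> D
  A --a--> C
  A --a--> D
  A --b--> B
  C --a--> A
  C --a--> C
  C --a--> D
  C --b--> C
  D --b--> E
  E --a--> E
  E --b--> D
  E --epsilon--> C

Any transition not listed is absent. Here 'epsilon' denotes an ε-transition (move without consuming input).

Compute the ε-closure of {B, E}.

{B, C, E}

Begin with {B, E}.
ε-move E → C; add C.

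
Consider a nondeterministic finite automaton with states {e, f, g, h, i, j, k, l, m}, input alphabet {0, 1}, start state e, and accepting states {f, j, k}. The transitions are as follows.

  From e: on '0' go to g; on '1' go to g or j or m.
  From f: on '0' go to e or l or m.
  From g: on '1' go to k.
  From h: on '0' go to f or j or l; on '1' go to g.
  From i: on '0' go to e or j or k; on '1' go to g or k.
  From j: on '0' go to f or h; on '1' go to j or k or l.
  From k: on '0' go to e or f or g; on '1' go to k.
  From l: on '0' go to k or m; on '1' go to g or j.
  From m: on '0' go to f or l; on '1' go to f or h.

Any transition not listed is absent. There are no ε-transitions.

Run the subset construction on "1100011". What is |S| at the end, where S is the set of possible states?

Start in {e}.
Read '1': {e} → {g, j, m}.
Read '1': {g, j, m} → {f, h, j, k, l}.
Read '0': {f, h, j, k, l} → {e, f, g, h, j, k, l, m}.
Read '0': {e, f, g, h, j, k, l, m} → {e, f, g, h, j, k, l, m}.
Read '0': {e, f, g, h, j, k, l, m} → {e, f, g, h, j, k, l, m}.
Read '1': {e, f, g, h, j, k, l, m} → {f, g, h, j, k, l, m}.
Read '1': {f, g, h, j, k, l, m} → {f, g, h, j, k, l}.
That set has 6 states.

6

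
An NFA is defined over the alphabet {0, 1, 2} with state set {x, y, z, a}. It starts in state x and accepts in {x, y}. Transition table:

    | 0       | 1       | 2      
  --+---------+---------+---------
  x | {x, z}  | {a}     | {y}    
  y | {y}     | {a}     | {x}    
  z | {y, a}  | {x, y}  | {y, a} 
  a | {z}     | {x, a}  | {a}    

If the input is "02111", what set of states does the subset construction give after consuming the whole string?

{x, a}

Start in {x}.
Read '0': {x} → {x, z}.
Read '2': {x, z} → {y, a}.
Read '1': {y, a} → {x, a}.
Read '1': {x, a} → {x, a}.
Read '1': {x, a} → {x, a}.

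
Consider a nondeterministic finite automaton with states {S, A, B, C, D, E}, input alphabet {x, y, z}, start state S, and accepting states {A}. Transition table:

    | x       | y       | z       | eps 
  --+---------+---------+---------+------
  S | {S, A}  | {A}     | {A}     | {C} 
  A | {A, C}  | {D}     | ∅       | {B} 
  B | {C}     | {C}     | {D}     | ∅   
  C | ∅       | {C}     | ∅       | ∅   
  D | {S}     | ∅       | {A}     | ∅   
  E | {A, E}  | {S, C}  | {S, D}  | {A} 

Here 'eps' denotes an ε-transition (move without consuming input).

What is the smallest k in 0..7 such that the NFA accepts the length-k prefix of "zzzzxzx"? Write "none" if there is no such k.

1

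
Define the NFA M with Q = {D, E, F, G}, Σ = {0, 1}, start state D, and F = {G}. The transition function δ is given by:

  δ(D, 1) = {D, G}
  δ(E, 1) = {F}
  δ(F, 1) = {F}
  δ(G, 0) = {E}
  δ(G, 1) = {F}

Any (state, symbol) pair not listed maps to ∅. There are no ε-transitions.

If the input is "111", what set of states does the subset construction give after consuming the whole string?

Start in {D}.
Read '1': {D} → {D, G}.
Read '1': {D, G} → {D, F, G}.
Read '1': {D, F, G} → {D, F, G}.

{D, F, G}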